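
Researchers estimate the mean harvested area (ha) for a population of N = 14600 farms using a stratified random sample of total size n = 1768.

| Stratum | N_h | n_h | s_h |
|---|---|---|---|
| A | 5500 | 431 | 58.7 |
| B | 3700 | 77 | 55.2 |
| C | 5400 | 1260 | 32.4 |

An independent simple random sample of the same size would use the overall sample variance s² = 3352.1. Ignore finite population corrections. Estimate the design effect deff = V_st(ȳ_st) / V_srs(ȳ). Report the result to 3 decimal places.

V̂(ȳ_st) = Σ W_h² s_h²/n_h, with W_h = N_h/N and N = 14600:
  stratum A: (5500/14600)²·58.7²/431 = 1.13454
  stratum B: (3700/14600)²·55.2²/77 = 2.54147
  stratum C: (5400/14600)²·32.4²/1260 = 0.113973
V_st = 3.78998
V_srs = s²/n = 3352.1/1768 = 1.89598
deff = V_st / V_srs = 3.78998/1.89598 = 1.9990

deff ≈ 1.999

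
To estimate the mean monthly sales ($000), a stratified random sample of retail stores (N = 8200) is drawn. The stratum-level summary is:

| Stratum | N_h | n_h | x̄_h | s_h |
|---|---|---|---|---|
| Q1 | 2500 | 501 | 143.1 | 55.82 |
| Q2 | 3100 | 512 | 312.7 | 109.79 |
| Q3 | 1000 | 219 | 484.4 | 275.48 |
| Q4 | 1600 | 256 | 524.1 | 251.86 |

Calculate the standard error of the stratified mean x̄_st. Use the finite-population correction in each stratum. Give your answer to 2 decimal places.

SE(x̄_st) ≈ 3.90

V̂(x̄_st) = Σ W_h² (1 − n_h/N_h) s_h²/n_h, with W_h = N_h/N and N = 8200:
  stratum Q1: (2500/8200)²·(1 − 501/2500)·55.82²/501 = 0.462239
  stratum Q2: (3100/8200)²·(1 − 512/3100)·109.79²/512 = 2.80901
  stratum Q3: (1000/8200)²·(1 − 219/1000)·275.48²/219 = 4.02494
  stratum Q4: (1600/8200)²·(1 − 256/1600)·251.86²/256 = 7.92447
V̂(x̄_st) = 15.2207
SE(x̄_st) = √15.2207 = 3.90137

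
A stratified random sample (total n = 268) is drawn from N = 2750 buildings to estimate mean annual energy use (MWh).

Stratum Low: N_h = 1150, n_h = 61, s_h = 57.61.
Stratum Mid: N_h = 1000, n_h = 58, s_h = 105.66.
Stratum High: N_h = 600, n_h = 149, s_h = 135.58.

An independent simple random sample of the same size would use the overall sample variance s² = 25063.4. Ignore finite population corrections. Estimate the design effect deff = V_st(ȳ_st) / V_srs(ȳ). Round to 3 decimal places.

V̂(ȳ_st) = Σ W_h² s_h²/n_h, with W_h = N_h/N and N = 2750:
  stratum Low: (1150/2750)²·57.61²/61 = 9.51472
  stratum Mid: (1000/2750)²·105.66²/58 = 25.4523
  stratum High: (600/2750)²·135.58²/149 = 5.87276
V_st = 40.8398
V_srs = s²/n = 25063.4/268 = 93.5201
deff = V_st / V_srs = 40.8398/93.5201 = 0.4367

deff ≈ 0.437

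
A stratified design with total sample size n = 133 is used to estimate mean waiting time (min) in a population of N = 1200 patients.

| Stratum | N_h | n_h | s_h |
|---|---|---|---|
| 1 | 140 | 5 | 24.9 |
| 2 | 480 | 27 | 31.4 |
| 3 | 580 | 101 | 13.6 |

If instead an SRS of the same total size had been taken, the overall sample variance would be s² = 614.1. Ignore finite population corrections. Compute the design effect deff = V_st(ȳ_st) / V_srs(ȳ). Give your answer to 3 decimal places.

V̂(ȳ_st) = Σ W_h² s_h²/n_h, with W_h = N_h/N and N = 1200:
  stratum 1: (140/1200)²·24.9²/5 = 1.6878
  stratum 2: (480/1200)²·31.4²/27 = 5.84273
  stratum 3: (580/1200)²·13.6²/101 = 0.427809
V_st = 7.95834
V_srs = s²/n = 614.1/133 = 4.61729
deff = V_st / V_srs = 7.95834/4.61729 = 1.7236

deff ≈ 1.724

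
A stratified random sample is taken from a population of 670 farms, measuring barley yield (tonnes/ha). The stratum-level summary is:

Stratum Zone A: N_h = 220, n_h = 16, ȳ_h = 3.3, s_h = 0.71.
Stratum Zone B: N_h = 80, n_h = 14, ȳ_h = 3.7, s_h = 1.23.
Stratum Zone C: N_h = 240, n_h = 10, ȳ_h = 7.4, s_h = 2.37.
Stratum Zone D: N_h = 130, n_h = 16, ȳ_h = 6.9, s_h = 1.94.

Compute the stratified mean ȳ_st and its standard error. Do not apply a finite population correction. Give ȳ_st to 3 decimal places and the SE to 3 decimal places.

ȳ_st = Σ W_h ȳ_h = (220·3.3 + 80·3.7 + 240·7.4 + 130·6.9)/670 = 5.51493
V̂(ȳ_st) = Σ W_h² s_h²/n_h, with W_h = N_h/N and N = 670:
  stratum Zone A: (220/670)²·0.71²/16 = 0.00339698
  stratum Zone B: (80/670)²·1.23²/14 = 0.00154068
  stratum Zone C: (240/670)²·2.37²/10 = 0.0720725
  stratum Zone D: (130/670)²·1.94²/16 = 0.00885565
V̂(ȳ_st) = 0.0858658
SE(ȳ_st) = √0.0858658 = 0.293029

ȳ_st ≈ 5.515, SE ≈ 0.293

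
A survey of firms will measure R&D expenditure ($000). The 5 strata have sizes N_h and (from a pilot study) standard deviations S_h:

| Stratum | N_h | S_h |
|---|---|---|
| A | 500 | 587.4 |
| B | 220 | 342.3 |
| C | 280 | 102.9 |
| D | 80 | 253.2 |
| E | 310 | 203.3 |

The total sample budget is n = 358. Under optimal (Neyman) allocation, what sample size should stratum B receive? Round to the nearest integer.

56

Neyman allocation: n_h = n · N_h S_h / Σ N_i S_i, with n = 358.
  stratum A: N_h·S_h = 500·587.4 = 293700.00
  stratum B: N_h·S_h = 220·342.3 = 75306.00
  stratum C: N_h·S_h = 280·102.9 = 28812.00
  stratum D: N_h·S_h = 80·253.2 = 20256.00
  stratum E: N_h·S_h = 310·203.3 = 63023.00
Σ N_h S_h = 481097.00
n for stratum B = 358·75306.00/481097.00 = 56.038 → 56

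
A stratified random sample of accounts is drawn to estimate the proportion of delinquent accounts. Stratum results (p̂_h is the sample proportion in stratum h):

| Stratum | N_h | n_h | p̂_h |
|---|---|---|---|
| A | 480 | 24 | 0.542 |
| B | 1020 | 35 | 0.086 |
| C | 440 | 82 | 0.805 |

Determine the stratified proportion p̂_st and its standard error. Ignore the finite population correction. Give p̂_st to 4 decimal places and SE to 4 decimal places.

p̂_st ≈ 0.3619, SE ≈ 0.0374

N = 1940; stratum weights W_h = N_h/N.
p̂_st = Σ W_h p̂_h = (480·0.542 + 1020·0.086 + 440·0.805)/1940 = 0.36190
V̂(p̂_st) = Σ W_h² p̂_h(1−p̂_h)/(n_h−1):
  stratum A: (480/1940)²·0.542·0.458/23 = 0.000660718
  stratum B: (1020/1940)²·0.086·0.914/34 = 0.000639091
  stratum C: (440/1940)²·0.805·0.195/81 = 9.9689e-05
V̂(p̂_st) = 0.0013995; SE = √V̂ = 0.0374099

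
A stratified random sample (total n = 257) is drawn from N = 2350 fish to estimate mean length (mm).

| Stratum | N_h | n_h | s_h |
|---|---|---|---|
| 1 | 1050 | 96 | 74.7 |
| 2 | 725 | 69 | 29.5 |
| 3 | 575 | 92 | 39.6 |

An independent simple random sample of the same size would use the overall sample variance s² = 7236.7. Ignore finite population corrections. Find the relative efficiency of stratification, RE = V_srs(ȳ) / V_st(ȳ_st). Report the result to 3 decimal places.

RE ≈ 2.037

V̂(ȳ_st) = Σ W_h² s_h²/n_h, with W_h = N_h/N and N = 2350:
  stratum 1: (1050/2350)²·74.7²/96 = 11.6041
  stratum 2: (725/2350)²·29.5²/69 = 1.20043
  stratum 3: (575/2350)²·39.6²/92 = 1.02048
V_st = 13.825
V_srs = s²/n = 7236.7/257 = 28.1584
Relative efficiency = V_srs / V_st = 28.1584/13.825 = 2.0368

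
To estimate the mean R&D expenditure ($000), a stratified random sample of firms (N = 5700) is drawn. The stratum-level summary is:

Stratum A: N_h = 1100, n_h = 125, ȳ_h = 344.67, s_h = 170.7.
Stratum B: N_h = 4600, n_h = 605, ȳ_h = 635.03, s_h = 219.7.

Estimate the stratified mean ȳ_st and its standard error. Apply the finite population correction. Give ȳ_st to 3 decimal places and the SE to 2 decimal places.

ȳ_st = Σ W_h ȳ_h = (1100·344.67 + 4600·635.03)/5700 = 578.99561
V̂(ȳ_st) = Σ W_h² (1 − n_h/N_h) s_h²/n_h, with W_h = N_h/N and N = 5700:
  stratum A: (1100/5700)²·(1 − 125/1100)·170.7²/125 = 7.69493
  stratum B: (4600/5700)²·(1 − 605/4600)·219.7²/605 = 45.1263
V̂(ȳ_st) = 52.8212
SE(ȳ_st) = √52.8212 = 7.26782

ȳ_st ≈ 578.996, SE ≈ 7.27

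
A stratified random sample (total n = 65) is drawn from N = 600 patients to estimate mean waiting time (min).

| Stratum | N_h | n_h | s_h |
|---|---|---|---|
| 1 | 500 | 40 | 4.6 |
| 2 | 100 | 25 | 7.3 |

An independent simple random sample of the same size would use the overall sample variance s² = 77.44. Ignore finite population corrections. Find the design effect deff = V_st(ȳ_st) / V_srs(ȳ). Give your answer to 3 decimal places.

V̂(ȳ_st) = Σ W_h² s_h²/n_h, with W_h = N_h/N and N = 600:
  stratum 1: (500/600)²·4.6²/40 = 0.367361
  stratum 2: (100/600)²·7.3²/25 = 0.0592111
V_st = 0.426572
V_srs = s²/n = 77.44/65 = 1.19138
deff = V_st / V_srs = 0.426572/1.19138 = 0.3580

deff ≈ 0.358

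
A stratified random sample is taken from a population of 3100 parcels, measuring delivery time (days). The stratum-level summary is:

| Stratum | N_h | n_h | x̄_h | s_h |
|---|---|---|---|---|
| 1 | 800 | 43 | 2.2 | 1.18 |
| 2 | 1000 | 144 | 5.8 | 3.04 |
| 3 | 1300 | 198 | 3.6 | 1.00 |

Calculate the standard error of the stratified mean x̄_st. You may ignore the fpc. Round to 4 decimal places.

SE(x̄_st) ≈ 0.0986

V̂(x̄_st) = Σ W_h² s_h²/n_h, with W_h = N_h/N and N = 3100:
  stratum 1: (800/3100)²·1.18²/43 = 0.00215651
  stratum 2: (1000/3100)²·3.04²/144 = 0.00667823
  stratum 3: (1300/3100)²·1.00²/198 = 0.000888174
V̂(x̄_st) = 0.00972292
SE(x̄_st) = √0.00972292 = 0.0986048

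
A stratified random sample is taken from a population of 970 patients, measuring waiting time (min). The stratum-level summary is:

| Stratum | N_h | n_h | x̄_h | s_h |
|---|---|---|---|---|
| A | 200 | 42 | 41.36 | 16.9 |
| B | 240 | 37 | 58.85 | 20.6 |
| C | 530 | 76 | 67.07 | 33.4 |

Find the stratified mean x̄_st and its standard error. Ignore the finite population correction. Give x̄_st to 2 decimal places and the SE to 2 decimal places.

x̄_st = Σ W_h x̄_h = (200·41.36 + 240·58.85 + 530·67.07)/970 = 59.73515
V̂(x̄_st) = Σ W_h² s_h²/n_h, with W_h = N_h/N and N = 970:
  stratum A: (200/970)²·16.9²/42 = 0.289095
  stratum B: (240/970)²·20.6²/37 = 0.702121
  stratum C: (530/970)²·33.4²/76 = 4.38215
V̂(x̄_st) = 5.37337
SE(x̄_st) = √5.37337 = 2.31805

x̄_st ≈ 59.74, SE ≈ 2.32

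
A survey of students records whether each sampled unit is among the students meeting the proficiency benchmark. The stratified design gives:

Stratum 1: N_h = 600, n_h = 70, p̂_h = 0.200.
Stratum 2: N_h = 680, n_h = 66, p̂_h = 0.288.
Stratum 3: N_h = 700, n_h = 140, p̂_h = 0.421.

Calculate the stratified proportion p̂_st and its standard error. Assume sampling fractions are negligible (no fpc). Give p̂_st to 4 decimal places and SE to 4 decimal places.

p̂_st ≈ 0.3084, SE ≈ 0.0284

N = 1980; stratum weights W_h = N_h/N.
p̂_st = Σ W_h p̂_h = (600·0.200 + 680·0.288 + 700·0.421)/1980 = 0.30835
V̂(p̂_st) = Σ W_h² p̂_h(1−p̂_h)/(n_h−1):
  stratum 1: (600/1980)²·0.200·0.800/69 = 0.000212933
  stratum 2: (680/1980)²·0.288·0.712/65 = 0.000372089
  stratum 3: (700/1980)²·0.421·0.579/139 = 0.000219185
V̂(p̂_st) = 0.000804207; SE = √V̂ = 0.0283585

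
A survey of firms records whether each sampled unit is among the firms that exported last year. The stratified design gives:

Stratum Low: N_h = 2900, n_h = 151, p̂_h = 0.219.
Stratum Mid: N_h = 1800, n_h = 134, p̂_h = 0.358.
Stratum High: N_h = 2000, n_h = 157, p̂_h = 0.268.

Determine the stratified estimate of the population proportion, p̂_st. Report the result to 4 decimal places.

N = 6700; stratum weights W_h = N_h/N.
p̂_st = Σ W_h p̂_h = (2900·0.219 + 1800·0.358 + 2000·0.268)/6700 = 0.27097

p̂_st ≈ 0.2710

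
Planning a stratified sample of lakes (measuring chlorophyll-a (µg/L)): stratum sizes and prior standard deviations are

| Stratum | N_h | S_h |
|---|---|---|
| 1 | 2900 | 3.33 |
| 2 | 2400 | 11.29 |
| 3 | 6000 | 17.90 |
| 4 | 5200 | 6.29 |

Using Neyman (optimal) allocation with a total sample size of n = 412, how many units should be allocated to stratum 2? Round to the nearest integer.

63

Neyman allocation: n_h = n · N_h S_h / Σ N_i S_i, with n = 412.
  stratum 1: N_h·S_h = 2900·3.33 = 9657.00
  stratum 2: N_h·S_h = 2400·11.29 = 27096.00
  stratum 3: N_h·S_h = 6000·17.90 = 107400.00
  stratum 4: N_h·S_h = 5200·6.29 = 32708.00
Σ N_h S_h = 176861.00
n for stratum 2 = 412·27096.00/176861.00 = 63.120 → 63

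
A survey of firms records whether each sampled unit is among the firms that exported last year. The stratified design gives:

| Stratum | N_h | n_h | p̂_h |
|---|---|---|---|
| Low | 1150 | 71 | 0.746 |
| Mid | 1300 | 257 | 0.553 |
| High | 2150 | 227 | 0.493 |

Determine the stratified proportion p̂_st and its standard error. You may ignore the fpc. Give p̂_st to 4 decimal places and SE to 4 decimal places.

p̂_st ≈ 0.5732, SE ≈ 0.0221

N = 4600; stratum weights W_h = N_h/N.
p̂_st = Σ W_h p̂_h = (1150·0.746 + 1300·0.553 + 2150·0.493)/4600 = 0.57321
V̂(p̂_st) = Σ W_h² p̂_h(1−p̂_h)/(n_h−1):
  stratum Low: (1150/4600)²·0.746·0.254/70 = 0.000169182
  stratum Mid: (1300/4600)²·0.553·0.447/256 = 7.71194e-05
  stratum High: (2150/4600)²·0.493·0.507/226 = 0.000241606
V̂(p̂_st) = 0.000487908; SE = √V̂ = 0.0220886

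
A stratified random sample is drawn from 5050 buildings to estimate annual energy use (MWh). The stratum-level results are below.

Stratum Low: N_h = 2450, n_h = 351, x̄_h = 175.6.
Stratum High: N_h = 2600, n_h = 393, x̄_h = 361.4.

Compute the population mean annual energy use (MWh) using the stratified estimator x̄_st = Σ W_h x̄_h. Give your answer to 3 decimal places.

N = Σ N_h = 5050. Stratum weights W_h = N_h/N.
x̄_st = (2450·175.6 + 2600·361.4) / 5050 = 271.25941

x̄_st ≈ 271.259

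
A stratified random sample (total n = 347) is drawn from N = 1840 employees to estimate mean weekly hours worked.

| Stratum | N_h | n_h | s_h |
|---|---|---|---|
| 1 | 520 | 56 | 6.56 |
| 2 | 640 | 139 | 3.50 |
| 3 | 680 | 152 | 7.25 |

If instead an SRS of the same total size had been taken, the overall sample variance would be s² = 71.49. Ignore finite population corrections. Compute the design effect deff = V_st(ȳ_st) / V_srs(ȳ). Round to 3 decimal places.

V̂(ȳ_st) = Σ W_h² s_h²/n_h, with W_h = N_h/N and N = 1840:
  stratum 1: (520/1840)²·6.56²/56 = 0.0613749
  stratum 2: (640/1840)²·3.50²/139 = 0.0106622
  stratum 3: (680/1840)²·7.25²/152 = 0.0472296
V_st = 0.119267
V_srs = s²/n = 71.49/347 = 0.206023
deff = V_st / V_srs = 0.119267/0.206023 = 0.5789

deff ≈ 0.579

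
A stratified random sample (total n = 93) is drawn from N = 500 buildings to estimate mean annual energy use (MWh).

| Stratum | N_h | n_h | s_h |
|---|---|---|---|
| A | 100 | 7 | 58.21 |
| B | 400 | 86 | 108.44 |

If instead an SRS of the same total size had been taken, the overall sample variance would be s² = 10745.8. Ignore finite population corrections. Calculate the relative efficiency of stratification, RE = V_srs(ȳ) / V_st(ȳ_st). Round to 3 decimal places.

RE ≈ 1.081

V̂(ȳ_st) = Σ W_h² s_h²/n_h, with W_h = N_h/N and N = 500:
  stratum A: (100/500)²·58.21²/7 = 19.3623
  stratum B: (400/500)²·108.44²/86 = 87.5106
V_st = 106.873
V_srs = s²/n = 10745.8/93 = 115.546
Relative efficiency = V_srs / V_st = 115.546/106.873 = 1.0812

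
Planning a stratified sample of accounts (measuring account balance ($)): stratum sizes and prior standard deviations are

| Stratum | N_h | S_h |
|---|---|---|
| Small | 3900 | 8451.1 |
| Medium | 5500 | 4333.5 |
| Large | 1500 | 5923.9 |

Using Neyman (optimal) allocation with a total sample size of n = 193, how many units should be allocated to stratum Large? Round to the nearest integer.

Neyman allocation: n_h = n · N_h S_h / Σ N_i S_i, with n = 193.
  stratum Small: N_h·S_h = 3900·8451.1 = 32959290.00
  stratum Medium: N_h·S_h = 5500·4333.5 = 23834250.00
  stratum Large: N_h·S_h = 1500·5923.9 = 8885850.00
Σ N_h S_h = 65679390.00
n for stratum Large = 193·8885850.00/65679390.00 = 26.111 → 26

26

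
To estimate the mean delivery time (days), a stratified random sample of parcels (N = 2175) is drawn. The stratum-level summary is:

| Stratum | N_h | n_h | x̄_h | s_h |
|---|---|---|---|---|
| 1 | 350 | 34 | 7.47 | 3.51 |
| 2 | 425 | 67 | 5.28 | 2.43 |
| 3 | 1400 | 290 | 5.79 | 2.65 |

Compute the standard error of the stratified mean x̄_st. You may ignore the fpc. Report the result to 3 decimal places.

V̂(x̄_st) = Σ W_h² s_h²/n_h, with W_h = N_h/N and N = 2175:
  stratum 1: (350/2175)²·3.51²/34 = 0.00938324
  stratum 2: (425/2175)²·2.43²/67 = 0.00336509
  stratum 3: (1400/2175)²·2.65²/290 = 0.010033
V̂(x̄_st) = 0.0227813
SE(x̄_st) = √0.0227813 = 0.150935

SE(x̄_st) ≈ 0.151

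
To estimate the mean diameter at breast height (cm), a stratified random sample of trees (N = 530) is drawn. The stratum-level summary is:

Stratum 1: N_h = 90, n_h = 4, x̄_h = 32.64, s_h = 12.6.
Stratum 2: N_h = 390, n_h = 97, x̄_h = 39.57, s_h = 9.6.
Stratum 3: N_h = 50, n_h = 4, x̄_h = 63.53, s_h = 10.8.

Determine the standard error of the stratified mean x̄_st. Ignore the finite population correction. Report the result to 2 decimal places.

V̂(x̄_st) = Σ W_h² s_h²/n_h, with W_h = N_h/N and N = 530:
  stratum 1: (90/530)²·12.6²/4 = 1.1445
  stratum 2: (390/530)²·9.6²/97 = 0.514456
  stratum 3: (50/530)²·10.8²/4 = 0.259523
V̂(x̄_st) = 1.91848
SE(x̄_st) = √1.91848 = 1.38509

SE(x̄_st) ≈ 1.39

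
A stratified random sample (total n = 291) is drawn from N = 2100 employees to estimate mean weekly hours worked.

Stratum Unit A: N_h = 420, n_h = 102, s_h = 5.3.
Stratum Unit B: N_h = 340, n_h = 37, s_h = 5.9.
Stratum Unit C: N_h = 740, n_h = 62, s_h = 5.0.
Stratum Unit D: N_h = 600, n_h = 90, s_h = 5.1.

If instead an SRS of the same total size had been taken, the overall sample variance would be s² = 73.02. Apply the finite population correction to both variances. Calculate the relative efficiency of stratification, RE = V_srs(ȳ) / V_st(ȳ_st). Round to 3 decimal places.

RE ≈ 2.246

V̂(ȳ_st) = Σ W_h² (1 − n_h/N_h) s_h²/n_h, with W_h = N_h/N and N = 2100:
  stratum Unit A: (420/2100)²·(1 − 102/420)·5.3²/102 = 0.00834045
  stratum Unit B: (340/2100)²·(1 − 37/340)·5.9²/37 = 0.0219779
  stratum Unit C: (740/2100)²·(1 − 62/740)·5.0²/62 = 0.0458745
  stratum Unit D: (600/2100)²·(1 − 90/600)·5.1²/90 = 0.0200531
V_st = 0.0962458
V_srs = (1 − 291/2100)·73.02/291 = 0.216156
Relative efficiency = V_srs / V_st = 0.216156/0.0962458 = 2.2459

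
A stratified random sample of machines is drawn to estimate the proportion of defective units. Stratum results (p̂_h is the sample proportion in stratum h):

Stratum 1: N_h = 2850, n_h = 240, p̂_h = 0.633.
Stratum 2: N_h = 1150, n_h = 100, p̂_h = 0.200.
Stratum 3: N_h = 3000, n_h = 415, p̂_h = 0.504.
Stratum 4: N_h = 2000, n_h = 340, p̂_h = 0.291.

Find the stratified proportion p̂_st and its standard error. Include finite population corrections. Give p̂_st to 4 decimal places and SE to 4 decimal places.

N = 9000; stratum weights W_h = N_h/N.
p̂_st = Σ W_h p̂_h = (2850·0.633 + 1150·0.200 + 3000·0.504 + 2000·0.291)/9000 = 0.45867
V̂(p̂_st) = Σ W_h² (1 − n_h/N_h) p̂_h(1−p̂_h)/(n_h−1):
  stratum 1: (2850/9000)²·(1 − 240/2850)·0.633·0.367/239 = 8.92632e-05
  stratum 2: (1150/9000)²·(1 − 100/1150)·0.200·0.800/99 = 2.40928e-05
  stratum 3: (3000/9000)²·(1 − 415/3000)·0.504·0.496/414 = 5.78108e-05
  stratum 4: (2000/9000)²·(1 − 340/2000)·0.291·0.709/339 = 2.49455e-05
V̂(p̂_st) = 0.000196112; SE = √V̂ = 0.014004

p̂_st ≈ 0.4587, SE ≈ 0.0140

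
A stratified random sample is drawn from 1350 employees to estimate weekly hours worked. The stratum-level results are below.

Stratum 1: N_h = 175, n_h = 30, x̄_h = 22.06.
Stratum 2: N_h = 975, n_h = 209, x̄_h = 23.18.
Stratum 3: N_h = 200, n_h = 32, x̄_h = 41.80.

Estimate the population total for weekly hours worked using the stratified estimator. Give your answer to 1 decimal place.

τ̂_st = Σ N_h x̄_h = 175·22.06 + 975·23.18 + 200·41.80 = 34821.0

τ̂_st ≈ 34821.0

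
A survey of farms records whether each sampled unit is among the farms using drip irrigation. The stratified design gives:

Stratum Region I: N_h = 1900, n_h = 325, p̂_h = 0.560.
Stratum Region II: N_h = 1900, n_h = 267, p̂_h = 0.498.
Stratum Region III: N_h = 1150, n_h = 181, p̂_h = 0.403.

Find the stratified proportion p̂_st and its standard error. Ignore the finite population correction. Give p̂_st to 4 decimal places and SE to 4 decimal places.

N = 4950; stratum weights W_h = N_h/N.
p̂_st = Σ W_h p̂_h = (1900·0.560 + 1900·0.498 + 1150·0.403)/4950 = 0.49973
V̂(p̂_st) = Σ W_h² p̂_h(1−p̂_h)/(n_h−1):
  stratum Region I: (1900/4950)²·0.560·0.440/324 = 0.000112045
  stratum Region II: (1900/4950)²·0.498·0.502/266 = 0.000138468
  stratum Region III: (1150/4950)²·0.403·0.597/180 = 7.21427e-05
V̂(p̂_st) = 0.000322655; SE = √V̂ = 0.0179626

p̂_st ≈ 0.4997, SE ≈ 0.0180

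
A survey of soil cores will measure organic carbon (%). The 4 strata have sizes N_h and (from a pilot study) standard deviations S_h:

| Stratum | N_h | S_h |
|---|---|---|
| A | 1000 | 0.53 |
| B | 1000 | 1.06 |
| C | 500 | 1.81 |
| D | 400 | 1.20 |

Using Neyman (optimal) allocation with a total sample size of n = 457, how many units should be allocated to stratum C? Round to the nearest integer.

139

Neyman allocation: n_h = n · N_h S_h / Σ N_i S_i, with n = 457.
  stratum A: N_h·S_h = 1000·0.53 = 530.00
  stratum B: N_h·S_h = 1000·1.06 = 1060.00
  stratum C: N_h·S_h = 500·1.81 = 905.00
  stratum D: N_h·S_h = 400·1.20 = 480.00
Σ N_h S_h = 2975.00
n for stratum C = 457·905.00/2975.00 = 139.020 → 139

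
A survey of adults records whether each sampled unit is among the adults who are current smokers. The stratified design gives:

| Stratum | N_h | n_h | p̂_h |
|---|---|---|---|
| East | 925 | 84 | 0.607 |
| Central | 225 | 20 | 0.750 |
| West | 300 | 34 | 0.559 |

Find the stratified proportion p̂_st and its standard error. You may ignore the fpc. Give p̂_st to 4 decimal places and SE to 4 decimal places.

p̂_st ≈ 0.6193, SE ≈ 0.0416

N = 1450; stratum weights W_h = N_h/N.
p̂_st = Σ W_h p̂_h = (925·0.607 + 225·0.750 + 300·0.559)/1450 = 0.61926
V̂(p̂_st) = Σ W_h² p̂_h(1−p̂_h)/(n_h−1):
  stratum East: (925/1450)²·0.607·0.393/83 = 0.00116964
  stratum Central: (225/1450)²·0.750·0.250/19 = 0.000237617
  stratum West: (300/1450)²·0.559·0.441/33 = 0.000319774
V̂(p̂_st) = 0.00172703; SE = √V̂ = 0.0415575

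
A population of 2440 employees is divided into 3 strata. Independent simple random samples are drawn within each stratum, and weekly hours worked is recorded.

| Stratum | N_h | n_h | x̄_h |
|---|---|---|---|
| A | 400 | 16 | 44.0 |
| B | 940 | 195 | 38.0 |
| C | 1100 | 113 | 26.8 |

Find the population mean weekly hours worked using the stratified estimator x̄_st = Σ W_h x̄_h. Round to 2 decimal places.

x̄_st ≈ 33.93

N = Σ N_h = 2440. Stratum weights W_h = N_h/N.
x̄_st = (400·44.0 + 940·38.0 + 1100·26.8) / 2440 = 33.9344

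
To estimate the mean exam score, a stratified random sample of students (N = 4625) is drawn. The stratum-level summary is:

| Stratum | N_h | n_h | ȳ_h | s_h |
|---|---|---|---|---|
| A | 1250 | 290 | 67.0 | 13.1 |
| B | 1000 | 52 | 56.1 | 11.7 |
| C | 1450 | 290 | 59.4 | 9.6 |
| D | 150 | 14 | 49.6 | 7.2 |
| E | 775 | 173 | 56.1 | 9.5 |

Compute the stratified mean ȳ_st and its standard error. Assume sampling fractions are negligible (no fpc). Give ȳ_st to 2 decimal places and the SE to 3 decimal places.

ȳ_st ≈ 59.87, SE ≈ 0.465

ȳ_st = Σ W_h ȳ_h = (1250·67.0 + 1000·56.1 + 1450·59.4 + 150·49.6 + 775·56.1)/4625 = 59.86973
V̂(ȳ_st) = Σ W_h² s_h²/n_h, with W_h = N_h/N and N = 4625:
  stratum A: (1250/4625)²·13.1²/290 = 0.0432256
  stratum B: (1000/4625)²·11.7²/52 = 0.123068
  stratum C: (1450/4625)²·9.6²/290 = 0.0312361
  stratum D: (150/4625)²·7.2²/14 = 0.0038949
  stratum E: (775/4625)²·9.5²/173 = 0.0146481
V̂(ȳ_st) = 0.216073
SE(ȳ_st) = √0.216073 = 0.464836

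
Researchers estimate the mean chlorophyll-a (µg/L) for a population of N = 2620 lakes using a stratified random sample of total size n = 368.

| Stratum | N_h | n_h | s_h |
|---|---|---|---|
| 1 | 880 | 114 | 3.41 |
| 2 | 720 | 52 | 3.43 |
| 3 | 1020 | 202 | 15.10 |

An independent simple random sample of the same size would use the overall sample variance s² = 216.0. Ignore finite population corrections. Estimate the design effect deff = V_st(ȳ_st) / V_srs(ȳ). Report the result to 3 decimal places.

deff ≈ 0.340

V̂(ȳ_st) = Σ W_h² s_h²/n_h, with W_h = N_h/N and N = 2620:
  stratum 1: (880/2620)²·3.41²/114 = 0.0115071
  stratum 2: (720/2620)²·3.43²/52 = 0.0170863
  stratum 3: (1020/2620)²·15.10²/202 = 0.17108
V_st = 0.199674
V_srs = s²/n = 216.0/368 = 0.586957
deff = V_st / V_srs = 0.199674/0.586957 = 0.3402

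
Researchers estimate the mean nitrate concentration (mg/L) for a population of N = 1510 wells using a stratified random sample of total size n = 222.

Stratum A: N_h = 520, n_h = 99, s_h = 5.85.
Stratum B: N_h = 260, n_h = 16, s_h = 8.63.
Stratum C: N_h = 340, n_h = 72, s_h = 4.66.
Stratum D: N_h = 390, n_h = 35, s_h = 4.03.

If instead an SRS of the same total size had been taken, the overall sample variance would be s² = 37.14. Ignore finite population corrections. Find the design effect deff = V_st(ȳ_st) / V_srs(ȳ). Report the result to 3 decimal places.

deff ≈ 1.346

V̂(ȳ_st) = Σ W_h² s_h²/n_h, with W_h = N_h/N and N = 1510:
  stratum A: (520/1510)²·5.85²/99 = 0.0409949
  stratum B: (260/1510)²·8.63²/16 = 0.138005
  stratum C: (340/1510)²·4.66²/72 = 0.0152913
  stratum D: (390/1510)²·4.03²/35 = 0.030954
V_st = 0.225245
V_srs = s²/n = 37.14/222 = 0.167297
deff = V_st / V_srs = 0.225245/0.167297 = 1.3464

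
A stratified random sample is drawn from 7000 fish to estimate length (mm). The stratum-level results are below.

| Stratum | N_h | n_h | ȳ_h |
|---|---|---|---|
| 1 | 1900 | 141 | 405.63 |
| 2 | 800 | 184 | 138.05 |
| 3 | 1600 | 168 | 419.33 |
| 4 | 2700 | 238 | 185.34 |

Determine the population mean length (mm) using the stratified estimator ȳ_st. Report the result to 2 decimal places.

N = Σ N_h = 7000. Stratum weights W_h = N_h/N.
ȳ_st = (1900·405.63 + 800·138.05 + 1600·419.33 + 2700·185.34) / 7000 = 293.2119

ȳ_st ≈ 293.21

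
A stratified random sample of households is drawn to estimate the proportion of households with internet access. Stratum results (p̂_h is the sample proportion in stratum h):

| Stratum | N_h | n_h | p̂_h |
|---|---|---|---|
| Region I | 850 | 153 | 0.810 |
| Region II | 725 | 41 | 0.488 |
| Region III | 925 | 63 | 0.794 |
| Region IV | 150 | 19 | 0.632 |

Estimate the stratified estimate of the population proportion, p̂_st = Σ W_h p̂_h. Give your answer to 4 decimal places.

N = 2650; stratum weights W_h = N_h/N.
p̂_st = Σ W_h p̂_h = (850·0.810 + 725·0.488 + 925·0.794 + 150·0.632)/2650 = 0.70625

p̂_st ≈ 0.7062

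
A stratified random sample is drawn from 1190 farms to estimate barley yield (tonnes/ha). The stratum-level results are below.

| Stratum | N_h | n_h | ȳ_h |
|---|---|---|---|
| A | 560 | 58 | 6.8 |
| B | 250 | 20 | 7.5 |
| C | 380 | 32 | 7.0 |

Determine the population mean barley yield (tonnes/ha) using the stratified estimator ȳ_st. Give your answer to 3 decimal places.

N = Σ N_h = 1190. Stratum weights W_h = N_h/N.
ȳ_st = (560·6.8 + 250·7.5 + 380·7.0) / 1190 = 7.01092

ȳ_st ≈ 7.011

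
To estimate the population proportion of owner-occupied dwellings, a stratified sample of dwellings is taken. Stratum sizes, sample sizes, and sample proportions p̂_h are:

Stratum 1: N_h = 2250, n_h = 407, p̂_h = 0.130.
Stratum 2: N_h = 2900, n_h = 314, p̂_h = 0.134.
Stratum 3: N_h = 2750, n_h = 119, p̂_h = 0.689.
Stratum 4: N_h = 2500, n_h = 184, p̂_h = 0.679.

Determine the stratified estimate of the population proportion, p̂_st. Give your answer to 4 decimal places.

N = 10400; stratum weights W_h = N_h/N.
p̂_st = Σ W_h p̂_h = (2250·0.130 + 2900·0.134 + 2750·0.689 + 2500·0.679)/10400 = 0.41090

p̂_st ≈ 0.4109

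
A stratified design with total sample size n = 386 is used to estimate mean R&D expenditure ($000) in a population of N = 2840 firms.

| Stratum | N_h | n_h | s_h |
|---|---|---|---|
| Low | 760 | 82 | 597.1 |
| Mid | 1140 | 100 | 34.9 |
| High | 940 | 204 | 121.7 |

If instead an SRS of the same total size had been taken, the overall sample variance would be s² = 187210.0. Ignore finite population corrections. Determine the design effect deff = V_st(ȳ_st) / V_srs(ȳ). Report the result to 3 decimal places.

deff ≈ 0.662

V̂(ȳ_st) = Σ W_h² s_h²/n_h, with W_h = N_h/N and N = 2840:
  stratum Low: (760/2840)²·597.1²/82 = 311.366
  stratum Mid: (1140/2840)²·34.9²/100 = 1.96256
  stratum High: (940/2840)²·121.7²/204 = 7.95371
V_st = 321.282
V_srs = s²/n = 187210.0/386 = 485
deff = V_st / V_srs = 321.282/485 = 0.6624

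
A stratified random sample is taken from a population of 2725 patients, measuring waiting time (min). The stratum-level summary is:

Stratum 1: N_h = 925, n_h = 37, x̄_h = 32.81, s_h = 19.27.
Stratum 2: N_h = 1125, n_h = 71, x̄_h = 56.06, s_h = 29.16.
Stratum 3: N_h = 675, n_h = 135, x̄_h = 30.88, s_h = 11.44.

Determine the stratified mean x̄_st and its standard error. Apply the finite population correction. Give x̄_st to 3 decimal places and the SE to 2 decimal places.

x̄_st ≈ 41.931, SE ≈ 1.75

x̄_st = Σ W_h x̄_h = (925·32.81 + 1125·56.06 + 675·30.88)/2725 = 41.93055
V̂(x̄_st) = Σ W_h² (1 − n_h/N_h) s_h²/n_h, with W_h = N_h/N and N = 2725:
  stratum 1: (925/2725)²·(1 − 37/925)·19.27²/37 = 1.11015
  stratum 2: (1125/2725)²·(1 − 71/1125)·29.16²/71 = 1.91239
  stratum 3: (675/2725)²·(1 − 135/675)·11.44²/135 = 0.0475864
V̂(x̄_st) = 3.07013
SE(x̄_st) = √3.07013 = 1.75218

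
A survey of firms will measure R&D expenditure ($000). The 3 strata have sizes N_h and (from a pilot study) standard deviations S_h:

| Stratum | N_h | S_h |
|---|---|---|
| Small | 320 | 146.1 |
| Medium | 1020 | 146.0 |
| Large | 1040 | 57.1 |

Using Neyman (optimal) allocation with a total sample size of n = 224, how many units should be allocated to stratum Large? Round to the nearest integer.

52

Neyman allocation: n_h = n · N_h S_h / Σ N_i S_i, with n = 224.
  stratum Small: N_h·S_h = 320·146.1 = 46752.00
  stratum Medium: N_h·S_h = 1020·146.0 = 148920.00
  stratum Large: N_h·S_h = 1040·57.1 = 59384.00
Σ N_h S_h = 255056.00
n for stratum Large = 224·59384.00/255056.00 = 52.153 → 52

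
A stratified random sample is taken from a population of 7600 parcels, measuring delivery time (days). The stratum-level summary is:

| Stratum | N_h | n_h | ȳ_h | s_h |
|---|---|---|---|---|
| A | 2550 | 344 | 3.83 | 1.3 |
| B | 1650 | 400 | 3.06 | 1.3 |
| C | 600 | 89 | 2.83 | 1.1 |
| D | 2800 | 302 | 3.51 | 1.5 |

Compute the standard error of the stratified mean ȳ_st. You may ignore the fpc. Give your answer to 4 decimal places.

SE(ȳ_st) ≈ 0.0430

V̂(ȳ_st) = Σ W_h² s_h²/n_h, with W_h = N_h/N and N = 7600:
  stratum A: (2550/7600)²·1.3²/344 = 0.000553072
  stratum B: (1650/7600)²·1.3²/400 = 0.000199144
  stratum C: (600/7600)²·1.1²/89 = 8.47365e-05
  stratum D: (2800/7600)²·1.5²/302 = 0.00101126
V̂(ȳ_st) = 0.00184822
SE(ȳ_st) = √0.00184822 = 0.0429909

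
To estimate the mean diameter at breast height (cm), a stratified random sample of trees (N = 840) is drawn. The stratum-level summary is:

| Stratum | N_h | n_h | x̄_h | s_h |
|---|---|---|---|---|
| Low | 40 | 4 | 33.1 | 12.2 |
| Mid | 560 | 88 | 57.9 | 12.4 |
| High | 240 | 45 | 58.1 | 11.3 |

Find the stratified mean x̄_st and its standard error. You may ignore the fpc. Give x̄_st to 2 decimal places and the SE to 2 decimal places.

x̄_st ≈ 56.78, SE ≈ 1.05

x̄_st = Σ W_h x̄_h = (40·33.1 + 560·57.9 + 240·58.1)/840 = 56.77619
V̂(x̄_st) = Σ W_h² s_h²/n_h, with W_h = N_h/N and N = 840:
  stratum Low: (40/840)²·12.2²/4 = 0.0843764
  stratum Mid: (560/840)²·12.4²/88 = 0.776566
  stratum High: (240/840)²·11.3²/45 = 0.231637
V̂(x̄_st) = 1.09258
SE(x̄_st) = √1.09258 = 1.04527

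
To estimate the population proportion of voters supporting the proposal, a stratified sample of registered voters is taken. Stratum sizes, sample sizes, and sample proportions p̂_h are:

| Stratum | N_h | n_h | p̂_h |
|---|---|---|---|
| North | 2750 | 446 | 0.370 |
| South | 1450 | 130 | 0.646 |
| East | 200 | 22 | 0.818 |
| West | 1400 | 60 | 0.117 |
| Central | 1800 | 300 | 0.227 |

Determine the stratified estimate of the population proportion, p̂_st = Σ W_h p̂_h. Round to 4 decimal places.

N = 7600; stratum weights W_h = N_h/N.
p̂_st = Σ W_h p̂_h = (2750·0.370 + 1450·0.646 + 200·0.818 + 1400·0.117 + 1800·0.227)/7600 = 0.35397

p̂_st ≈ 0.3540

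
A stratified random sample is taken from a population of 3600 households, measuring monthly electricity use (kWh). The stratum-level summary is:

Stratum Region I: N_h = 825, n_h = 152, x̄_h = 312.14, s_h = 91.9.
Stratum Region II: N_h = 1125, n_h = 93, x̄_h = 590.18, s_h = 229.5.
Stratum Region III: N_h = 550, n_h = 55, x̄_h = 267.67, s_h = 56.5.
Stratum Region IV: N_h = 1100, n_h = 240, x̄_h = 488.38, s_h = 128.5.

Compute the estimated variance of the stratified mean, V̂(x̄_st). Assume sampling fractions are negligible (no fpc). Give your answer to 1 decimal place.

V̂(x̄_st) ≈ 66.0

V̂(x̄_st) = Σ W_h² s_h²/n_h, with W_h = N_h/N and N = 3600:
  stratum Region I: (825/3600)²·91.9²/152 = 2.91803
  stratum Region II: (1125/3600)²·229.5²/93 = 55.3073
  stratum Region III: (550/3600)²·56.5²/55 = 1.35474
  stratum Region IV: (1100/3600)²·128.5²/240 = 6.42355
V̂(x̄_st) = 66.0036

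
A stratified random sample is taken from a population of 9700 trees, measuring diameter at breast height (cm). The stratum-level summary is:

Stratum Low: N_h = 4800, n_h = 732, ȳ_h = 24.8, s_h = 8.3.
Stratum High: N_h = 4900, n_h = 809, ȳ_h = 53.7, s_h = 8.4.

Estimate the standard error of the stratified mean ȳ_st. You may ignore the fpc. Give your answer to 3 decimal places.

V̂(ȳ_st) = Σ W_h² s_h²/n_h, with W_h = N_h/N and N = 9700:
  stratum Low: (4800/9700)²·8.3²/732 = 0.0230454
  stratum High: (4900/9700)²·8.4²/809 = 0.0222566
V̂(ȳ_st) = 0.045302
SE(ȳ_st) = √0.045302 = 0.212843

SE(ȳ_st) ≈ 0.213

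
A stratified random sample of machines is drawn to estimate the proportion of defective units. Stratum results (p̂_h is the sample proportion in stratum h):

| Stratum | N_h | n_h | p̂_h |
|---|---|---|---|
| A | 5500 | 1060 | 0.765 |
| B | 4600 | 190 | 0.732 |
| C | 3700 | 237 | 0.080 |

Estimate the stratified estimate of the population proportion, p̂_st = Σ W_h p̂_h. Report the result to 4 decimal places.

N = 13800; stratum weights W_h = N_h/N.
p̂_st = Σ W_h p̂_h = (5500·0.765 + 4600·0.732 + 3700·0.080)/13800 = 0.57034

p̂_st ≈ 0.5703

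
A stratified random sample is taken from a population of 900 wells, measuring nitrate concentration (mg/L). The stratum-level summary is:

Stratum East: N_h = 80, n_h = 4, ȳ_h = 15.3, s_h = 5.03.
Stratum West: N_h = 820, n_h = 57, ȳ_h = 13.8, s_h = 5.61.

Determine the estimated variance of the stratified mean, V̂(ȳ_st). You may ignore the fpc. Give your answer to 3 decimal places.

V̂(ȳ_st) = Σ W_h² s_h²/n_h, with W_h = N_h/N and N = 900:
  stratum East: (80/900)²·5.03²/4 = 0.0499771
  stratum West: (820/900)²·5.61²/57 = 0.458346
V̂(ȳ_st) = 0.508323

V̂(ȳ_st) ≈ 0.508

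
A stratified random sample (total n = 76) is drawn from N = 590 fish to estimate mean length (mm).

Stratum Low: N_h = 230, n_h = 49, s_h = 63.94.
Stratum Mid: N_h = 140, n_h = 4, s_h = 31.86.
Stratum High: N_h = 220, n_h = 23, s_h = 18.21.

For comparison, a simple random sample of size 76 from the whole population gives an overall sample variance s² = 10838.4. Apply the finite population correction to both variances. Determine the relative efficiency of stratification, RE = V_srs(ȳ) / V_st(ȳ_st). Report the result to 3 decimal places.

V̂(ȳ_st) = Σ W_h² (1 − n_h/N_h) s_h²/n_h, with W_h = N_h/N and N = 590:
  stratum Low: (230/590)²·(1 − 49/230)·63.94²/49 = 9.97819
  stratum Mid: (140/590)²·(1 − 4/140)·31.86²/4 = 13.8802
  stratum High: (220/590)²·(1 − 23/220)·18.21²/23 = 1.79505
V_st = 25.6534
V_srs = (1 − 76/590)·10838.4/76 = 124.24
Relative efficiency = V_srs / V_st = 124.24/25.6534 = 4.8430

RE ≈ 4.843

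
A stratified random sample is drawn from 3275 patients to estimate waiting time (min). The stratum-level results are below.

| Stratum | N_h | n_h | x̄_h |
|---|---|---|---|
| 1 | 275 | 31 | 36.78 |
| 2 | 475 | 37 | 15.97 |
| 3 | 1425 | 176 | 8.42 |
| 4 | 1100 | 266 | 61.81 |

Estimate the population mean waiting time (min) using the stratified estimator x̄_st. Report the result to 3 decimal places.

N = Σ N_h = 3275. Stratum weights W_h = N_h/N.
x̄_st = (275·36.78 + 475·15.97 + 1425·8.42 + 1100·61.81) / 3275 = 29.82893

x̄_st ≈ 29.829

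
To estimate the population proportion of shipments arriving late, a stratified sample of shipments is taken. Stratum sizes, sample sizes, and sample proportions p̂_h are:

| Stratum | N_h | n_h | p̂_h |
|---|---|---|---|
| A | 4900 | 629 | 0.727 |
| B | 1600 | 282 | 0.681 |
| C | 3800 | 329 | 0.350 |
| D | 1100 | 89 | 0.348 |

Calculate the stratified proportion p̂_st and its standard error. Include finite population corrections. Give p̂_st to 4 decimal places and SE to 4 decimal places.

p̂_st ≈ 0.5583, SE ≈ 0.0125

N = 11400; stratum weights W_h = N_h/N.
p̂_st = Σ W_h p̂_h = (4900·0.727 + 1600·0.681 + 3800·0.350 + 1100·0.348)/11400 = 0.55831
V̂(p̂_st) = Σ W_h² (1 − n_h/N_h) p̂_h(1−p̂_h)/(n_h−1):
  stratum A: (4900/11400)²·(1 − 629/4900)·0.727·0.273/628 = 5.08925e-05
  stratum B: (1600/11400)²·(1 − 282/1600)·0.681·0.319/281 = 1.25446e-05
  stratum C: (3800/11400)²·(1 − 329/3800)·0.350·0.650/328 = 7.03941e-05
  stratum D: (1100/11400)²·(1 − 89/1100)·0.348·0.652/88 = 2.20637e-05
V̂(p̂_st) = 0.000155895; SE = √V̂ = 0.0124858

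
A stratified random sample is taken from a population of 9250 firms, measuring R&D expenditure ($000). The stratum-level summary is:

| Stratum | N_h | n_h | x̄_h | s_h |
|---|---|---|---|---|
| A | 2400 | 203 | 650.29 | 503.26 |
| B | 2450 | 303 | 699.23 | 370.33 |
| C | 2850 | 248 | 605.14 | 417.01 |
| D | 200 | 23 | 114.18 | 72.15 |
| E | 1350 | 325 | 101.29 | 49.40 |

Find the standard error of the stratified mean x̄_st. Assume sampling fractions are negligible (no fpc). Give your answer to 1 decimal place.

V̂(x̄_st) = Σ W_h² s_h²/n_h, with W_h = N_h/N and N = 9250:
  stratum A: (2400/9250)²·503.26²/203 = 83.99
  stratum B: (2450/9250)²·370.33²/303 = 31.7529
  stratum C: (2850/9250)²·417.01²/248 = 66.5652
  stratum D: (200/9250)²·72.15²/23 = 0.105809
  stratum E: (1350/9250)²·49.40²/325 = 0.159939
V̂(x̄_st) = 182.574
SE(x̄_st) = √182.574 = 13.512

SE(x̄_st) ≈ 13.5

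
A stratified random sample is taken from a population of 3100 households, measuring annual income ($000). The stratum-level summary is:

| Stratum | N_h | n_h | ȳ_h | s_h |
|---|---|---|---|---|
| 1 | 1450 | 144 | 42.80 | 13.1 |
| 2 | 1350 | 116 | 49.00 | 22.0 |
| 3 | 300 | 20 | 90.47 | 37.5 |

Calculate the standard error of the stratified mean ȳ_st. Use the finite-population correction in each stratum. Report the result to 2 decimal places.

V̂(ȳ_st) = Σ W_h² (1 − n_h/N_h) s_h²/n_h, with W_h = N_h/N and N = 3100:
  stratum 1: (1450/3100)²·(1 − 144/1450)·13.1²/144 = 0.234838
  stratum 2: (1350/3100)²·(1 − 116/1350)·22.0²/116 = 0.723291
  stratum 3: (300/3100)²·(1 − 20/300)·37.5²/20 = 0.614594
V̂(ȳ_st) = 1.57272
SE(ȳ_st) = √1.57272 = 1.25408

SE(ȳ_st) ≈ 1.25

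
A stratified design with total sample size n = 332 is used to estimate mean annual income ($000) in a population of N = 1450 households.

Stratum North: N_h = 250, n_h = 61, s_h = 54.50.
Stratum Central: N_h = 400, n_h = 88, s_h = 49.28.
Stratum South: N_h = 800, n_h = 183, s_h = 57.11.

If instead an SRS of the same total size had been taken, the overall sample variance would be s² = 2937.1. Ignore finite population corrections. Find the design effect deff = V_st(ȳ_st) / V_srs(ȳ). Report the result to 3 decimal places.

deff ≈ 1.014

V̂(ȳ_st) = Σ W_h² s_h²/n_h, with W_h = N_h/N and N = 1450:
  stratum North: (250/1450)²·54.50²/61 = 1.44746
  stratum Central: (400/1450)²·49.28²/88 = 2.10011
  stratum South: (800/1450)²·57.11²/183 = 5.42522
V_st = 8.97279
V_srs = s²/n = 2937.1/332 = 8.84669
deff = V_st / V_srs = 8.97279/8.84669 = 1.0143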